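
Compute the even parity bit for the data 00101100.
Sum of data bits: 0+0+1+0+1+1+0+0 = 3.
3 mod 2 = 1, so parity bit = 1.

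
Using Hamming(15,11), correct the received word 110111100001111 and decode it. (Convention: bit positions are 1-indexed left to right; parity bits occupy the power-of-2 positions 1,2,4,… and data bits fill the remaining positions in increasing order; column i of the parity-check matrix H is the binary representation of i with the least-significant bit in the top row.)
Syndrome s = H · r^T (mod 2), r = 110111100001111:
  s[0] = (101010101010101)·(110111100001111) mod 2 = 1+0+0+0+1+0+1+0+0+0+0+0+1+0+1 mod 2 = 1
  s[1] = (011001100110011)·(110111100001111) mod 2 = 0+1+0+0+0+1+1+0+0+0+0+0+0+1+1 mod 2 = 1
  s[2] = (000111100001111)·(110111100001111) mod 2 = 0+0+0+1+1+1+1+0+0+0+0+1+1+1+1 mod 2 = 0
  s[3] = (000000011111111)·(110111100001111) mod 2 = 0+0+0+0+0+0+0+0+0+0+0+1+1+1+1 mod 2 = 0
Syndrome = 1100
Column 3 of H equals this syndrome → error at bit 3 (1-indexed).
Flip bit 3: 110111100001111 → 111111100001111
Extract data bits at positions {3,5,6,7,9,10,11,12,13,14,15}: 11110001111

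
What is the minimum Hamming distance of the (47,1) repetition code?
d_min = 47 (the only two codewords are 0…0 and 1…1, differing in all 47 positions).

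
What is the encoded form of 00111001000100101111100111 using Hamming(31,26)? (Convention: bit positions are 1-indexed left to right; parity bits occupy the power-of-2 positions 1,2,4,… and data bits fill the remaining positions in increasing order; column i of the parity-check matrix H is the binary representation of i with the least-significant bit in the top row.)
Codeword c = d · G (mod 2), d = 00111001000100101111100111:
  c[0] = d·G[:,0] = (00111001000100101111100111)·(11011010101101010101010101) mod 2 = 0+0+0+1+1+0+0+0+0+0+0+1+0+0+0+0+0+1+0+1+0+0+0+1+0+1 mod 2 = 1
  c[1] = d·G[:,1] = (00111001000100101111100111)·(10110110011011001100110011) mod 2 = 0+0+1+1+0+0+0+0+0+0+0+0+0+0+0+0+1+1+0+0+1+0+0+0+1+1 mod 2 = 1
  c[2] = d·G[:,2] = (00111001000100101111100111)·(10000000000000000000000000) mod 2 = 0+0+0+0+0+0+0+0+0+0+0+0+0+0+0+0+0+0+0+0+0+0+0+0+0+0 mod 2 = 0
  c[3] = d·G[:,3] = (00111001000100101111100111)·(01110001111000111100001111) mod 2 = 0+0+1+1+0+0+0+1+0+0+0+0+0+0+1+0+1+1+0+0+0+0+0+1+1+1 mod 2 = 1
  c[4] = d·G[:,4] = (00111001000100101111100111)·(01000000000000000000000000) mod 2 = 0+0+0+0+0+0+0+0+0+0+0+0+0+0+0+0+0+0+0+0+0+0+0+0+0+0 mod 2 = 0
  c[5] = d·G[:,5] = (00111001000100101111100111)·(00100000000000000000000000) mod 2 = 0+0+1+0+0+0+0+0+0+0+0+0+0+0+0+0+0+0+0+0+0+0+0+0+0+0 mod 2 = 1
  c[6] = d·G[:,6] = (00111001000100101111100111)·(00010000000000000000000000) mod 2 = 0+0+0+1+0+0+0+0+0+0+0+0+0+0+0+0+0+0+0+0+0+0+0+0+0+0 mod 2 = 1
  c[7] = d·G[:,7] = (00111001000100101111100111)·(00001111111000000011111111) mod 2 = 0+0+0+0+1+0+0+1+0+0+0+0+0+0+0+0+0+0+1+1+1+0+0+1+1+1 mod 2 = 0
  c[8] = d·G[:,8] = (00111001000100101111100111)·(00001000000000000000000000) mod 2 = 0+0+0+0+1+0+0+0+0+0+0+0+0+0+0+0+0+0+0+0+0+0+0+0+0+0 mod 2 = 1
  c[9] = d·G[:,9] = (00111001000100101111100111)·(00000100000000000000000000) mod 2 = 0+0+0+0+0+0+0+0+0+0+0+0+0+0+0+0+0+0+0+0+0+0+0+0+0+0 mod 2 = 0
  c[10] = d·G[:,10] = (00111001000100101111100111)·(00000010000000000000000000) mod 2 = 0+0+0+0+0+0+0+0+0+0+0+0+0+0+0+0+0+0+0+0+0+0+0+0+0+0 mod 2 = 0
  c[11] = d·G[:,11] = (00111001000100101111100111)·(00000001000000000000000000) mod 2 = 0+0+0+0+0+0+0+1+0+0+0+0+0+0+0+0+0+0+0+0+0+0+0+0+0+0 mod 2 = 1
  c[12] = d·G[:,12] = (00111001000100101111100111)·(00000000100000000000000000) mod 2 = 0+0+0+0+0+0+0+0+0+0+0+0+0+0+0+0+0+0+0+0+0+0+0+0+0+0 mod 2 = 0
  c[13] = d·G[:,13] = (00111001000100101111100111)·(00000000010000000000000000) mod 2 = 0+0+0+0+0+0+0+0+0+0+0+0+0+0+0+0+0+0+0+0+0+0+0+0+0+0 mod 2 = 0
  c[14] = d·G[:,14] = (00111001000100101111100111)·(00000000001000000000000000) mod 2 = 0+0+0+0+0+0+0+0+0+0+0+0+0+0+0+0+0+0+0+0+0+0+0+0+0+0 mod 2 = 0
  c[15] = d·G[:,15] = (00111001000100101111100111)·(00000000000111111111111111) mod 2 = 0+0+0+0+0+0+0+0+0+0+0+1+0+0+1+0+1+1+1+1+1+0+0+1+1+1 mod 2 = 0
  c[16] = d·G[:,16] = (00111001000100101111100111)·(00000000000100000000000000) mod 2 = 0+0+0+0+0+0+0+0+0+0+0+1+0+0+0+0+0+0+0+0+0+0+0+0+0+0 mod 2 = 1
  c[17] = d·G[:,17] = (00111001000100101111100111)·(00000000000010000000000000) mod 2 = 0+0+0+0+0+0+0+0+0+0+0+0+0+0+0+0+0+0+0+0+0+0+0+0+0+0 mod 2 = 0
  c[18] = d·G[:,18] = (00111001000100101111100111)·(00000000000001000000000000) mod 2 = 0+0+0+0+0+0+0+0+0+0+0+0+0+0+0+0+0+0+0+0+0+0+0+0+0+0 mod 2 = 0
  c[19] = d·G[:,19] = (00111001000100101111100111)·(00000000000000100000000000) mod 2 = 0+0+0+0+0+0+0+0+0+0+0+0+0+0+1+0+0+0+0+0+0+0+0+0+0+0 mod 2 = 1
  c[20] = d·G[:,20] = (00111001000100101111100111)·(00000000000000010000000000) mod 2 = 0+0+0+0+0+0+0+0+0+0+0+0+0+0+0+0+0+0+0+0+0+0+0+0+0+0 mod 2 = 0
  c[21] = d·G[:,21] = (00111001000100101111100111)·(00000000000000001000000000) mod 2 = 0+0+0+0+0+0+0+0+0+0+0+0+0+0+0+0+1+0+0+0+0+0+0+0+0+0 mod 2 = 1
  c[22] = d·G[:,22] = (00111001000100101111100111)·(00000000000000000100000000) mod 2 = 0+0+0+0+0+0+0+0+0+0+0+0+0+0+0+0+0+1+0+0+0+0+0+0+0+0 mod 2 = 1
  c[23] = d·G[:,23] = (00111001000100101111100111)·(00000000000000000010000000) mod 2 = 0+0+0+0+0+0+0+0+0+0+0+0+0+0+0+0+0+0+1+0+0+0+0+0+0+0 mod 2 = 1
  c[24] = d·G[:,24] = (00111001000100101111100111)·(00000000000000000001000000) mod 2 = 0+0+0+0+0+0+0+0+0+0+0+0+0+0+0+0+0+0+0+1+0+0+0+0+0+0 mod 2 = 1
  c[25] = d·G[:,25] = (00111001000100101111100111)·(00000000000000000000100000) mod 2 = 0+0+0+0+0+0+0+0+0+0+0+0+0+0+0+0+0+0+0+0+1+0+0+0+0+0 mod 2 = 1
  c[26] = d·G[:,26] = (00111001000100101111100111)·(00000000000000000000010000) mod 2 = 0+0+0+0+0+0+0+0+0+0+0+0+0+0+0+0+0+0+0+0+0+0+0+0+0+0 mod 2 = 0
  c[27] = d·G[:,27] = (00111001000100101111100111)·(00000000000000000000001000) mod 2 = 0+0+0+0+0+0+0+0+0+0+0+0+0+0+0+0+0+0+0+0+0+0+0+0+0+0 mod 2 = 0
  c[28] = d·G[:,28] = (00111001000100101111100111)·(00000000000000000000000100) mod 2 = 0+0+0+0+0+0+0+0+0+0+0+0+0+0+0+0+0+0+0+0+0+0+0+1+0+0 mod 2 = 1
  c[29] = d·G[:,29] = (00111001000100101111100111)·(00000000000000000000000010) mod 2 = 0+0+0+0+0+0+0+0+0+0+0+0+0+0+0+0+0+0+0+0+0+0+0+0+1+0 mod 2 = 1
  c[30] = d·G[:,30] = (00111001000100101111100111)·(00000000000000000000000001) mod 2 = 0+0+0+0+0+0+0+0+0+0+0+0+0+0+0+0+0+0+0+0+0+0+0+0+0+1 mod 2 = 1
Codeword = 1101011010010000100101111100111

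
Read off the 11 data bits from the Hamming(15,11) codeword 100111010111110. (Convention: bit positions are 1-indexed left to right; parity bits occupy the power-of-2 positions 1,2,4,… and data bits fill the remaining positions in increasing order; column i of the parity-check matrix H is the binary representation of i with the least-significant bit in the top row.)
Parity bits occupy power-of-2 positions; data bits are at positions {3,5,6,7,9,10,11,12,13,14,15} (1-indexed).
Extract: c[3]=0 c[5]=1 c[6]=1 c[7]=0 c[9]=0 c[10]=1 c[11]=1 c[12]=1 c[13]=1 c[14]=1 c[15]=0
Data = 01100111110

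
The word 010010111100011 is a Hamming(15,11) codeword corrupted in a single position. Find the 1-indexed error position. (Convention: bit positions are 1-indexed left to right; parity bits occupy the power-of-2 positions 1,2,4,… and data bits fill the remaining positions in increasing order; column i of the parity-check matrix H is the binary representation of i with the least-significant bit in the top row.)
Syndrome s = H · r^T (mod 2), r = 010010111100011:
  s[0] = (101010101010101)·(010010111100011) mod 2 = 0+0+0+0+1+0+1+0+1+0+0+0+0+0+1 mod 2 = 0
  s[1] = (011001100110011)·(010010111100011) mod 2 = 0+1+0+0+0+0+1+0+0+1+0+0+0+1+1 mod 2 = 1
  s[2] = (000111100001111)·(010010111100011) mod 2 = 0+0+0+0+1+0+1+0+0+0+0+0+0+1+1 mod 2 = 0
  s[3] = (000000011111111)·(010010111100011) mod 2 = 0+0+0+0+0+0+0+1+1+1+0+0+0+1+1 mod 2 = 1
Syndrome = 0101
Column i of H is the binary representation of i, so the syndrome is the binary index of the flipped bit.
Read s = 0101 with s[0] as LSB: 0·2^0 + 1·2^1 + 0·2^2 + 1·2^3 = 10.
Error is at bit position 10.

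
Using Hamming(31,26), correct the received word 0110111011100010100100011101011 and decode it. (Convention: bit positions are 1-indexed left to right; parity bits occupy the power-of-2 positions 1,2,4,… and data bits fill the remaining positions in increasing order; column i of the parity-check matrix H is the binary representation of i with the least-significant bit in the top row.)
Syndrome s = H · r^T (mod 2), r = 0110111011100010100100011101011:
  s[0] = (1010101010101010101010101010101)·(0110111011100010100100011101011) mod 2 = 0+0+1+0+1+0+1+0+1+0+1+0+0+0+1+0+1+0+0+0+0+0+0+0+1+0+0+0+0+0+1 mod 2 = 1
  s[1] = (0110011001100110011001100110011)·(0110111011100010100100011101011) mod 2 = 0+1+1+0+0+1+1+0+0+1+1+0+0+0+1+0+0+0+0+0+0+0+0+0+0+1+0+0+0+1+1 mod 2 = 0
  s[2] = (0001111000011110000111100001111)·(0110111011100010100100011101011) mod 2 = 0+0+0+0+1+1+1+0+0+0+0+0+0+0+1+0+0+0+0+1+0+0+0+0+0+0+0+1+0+1+1 mod 2 = 0
  s[3] = (0000000111111110000000011111111)·(0110111011100010100100011101011) mod 2 = 0+0+0+0+0+0+0+0+1+1+1+0+0+0+1+0+0+0+0+0+0+0+0+1+1+1+0+1+0+1+1 mod 2 = 0
  s[4] = (0000000000000001111111111111111)·(0110111011100010100100011101011) mod 2 = 0+0+0+0+0+0+0+0+0+0+0+0+0+0+0+0+1+0+0+1+0+0+0+1+1+1+0+1+0+1+1 mod 2 = 0
Syndrome = 10000
Column 1 of H equals this syndrome → error at bit 1 (1-indexed).
Flip bit 1: 0110111011100010100100011101011 → 1110111011100010100100011101011
Extract data bits at positions {3,5,6,7,9,10,11,12,13,14,15,17,18,19,20,21,22,23,24,25,26,27,28,29,30,31}: 11111110001100100011101011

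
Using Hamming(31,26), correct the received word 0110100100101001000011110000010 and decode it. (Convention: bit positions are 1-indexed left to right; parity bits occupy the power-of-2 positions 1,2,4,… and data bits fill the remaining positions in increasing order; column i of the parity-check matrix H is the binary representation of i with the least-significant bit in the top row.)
Syndrome s = H · r^T (mod 2), r = 0110100100101001000011110000010:
  s[0] = (1010101010101010101010101010101)·(0110100100101001000011110000010) mod 2 = 0+0+1+0+1+0+0+0+0+0+1+0+1+0+0+0+0+0+0+0+1+0+1+0+0+0+0+0+0+0+0 mod 2 = 0
  s[1] = (0110011001100110011001100110011)·(0110100100101001000011110000010) mod 2 = 0+1+1+0+0+0+0+0+0+0+1+0+0+0+0+0+0+0+0+0+0+1+1+0+0+0+0+0+0+1+0 mod 2 = 0
  s[2] = (0001111000011110000111100001111)·(0110100100101001000011110000010) mod 2 = 0+0+0+0+1+0+0+0+0+0+0+0+1+0+0+0+0+0+0+0+1+1+1+0+0+0+0+0+0+1+0 mod 2 = 0
  s[3] = (0000000111111110000000011111111)·(0110100100101001000011110000010) mod 2 = 0+0+0+0+0+0+0+1+0+0+1+0+1+0+0+0+0+0+0+0+0+0+0+1+0+0+0+0+0+1+0 mod 2 = 1
  s[4] = (0000000000000001111111111111111)·(0110100100101001000011110000010) mod 2 = 0+0+0+0+0+0+0+0+0+0+0+0+0+0+0+1+0+0+0+0+1+1+1+1+0+0+0+0+0+1+0 mod 2 = 0
Syndrome = 00010
Column 8 of H equals this syndrome → error at bit 8 (1-indexed).
Flip bit 8: 0110100100101001000011110000010 → 0110100000101001000011110000010
Extract data bits at positions {3,5,6,7,9,10,11,12,13,14,15,17,18,19,20,21,22,23,24,25,26,27,28,29,30,31}: 11000010100000011110000010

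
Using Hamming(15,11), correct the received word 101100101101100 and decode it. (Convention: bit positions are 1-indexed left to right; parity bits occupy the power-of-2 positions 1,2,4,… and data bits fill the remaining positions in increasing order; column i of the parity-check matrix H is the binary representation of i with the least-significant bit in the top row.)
Syndrome s = H · r^T (mod 2), r = 101100101101100:
  s[0] = (101010101010101)·(101100101101100) mod 2 = 1+0+1+0+0+0+1+0+1+0+0+0+1+0+0 mod 2 = 1
  s[1] = (011001100110011)·(101100101101100) mod 2 = 0+0+1+0+0+0+1+0+0+1+0+0+0+0+0 mod 2 = 1
  s[2] = (000111100001111)·(101100101101100) mod 2 = 0+0+0+1+0+0+1+0+0+0+0+1+1+0+0 mod 2 = 0
  s[3] = (000000011111111)·(101100101101100) mod 2 = 0+0+0+0+0+0+0+0+1+1+0+1+1+0+0 mod 2 = 0
Syndrome = 1100
Column 3 of H equals this syndrome → error at bit 3 (1-indexed).
Flip bit 3: 101100101101100 → 100100101101100
Extract data bits at positions {3,5,6,7,9,10,11,12,13,14,15}: 00011101100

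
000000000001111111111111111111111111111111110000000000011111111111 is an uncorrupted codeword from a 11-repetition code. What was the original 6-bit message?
Split into 11-bit blocks: 00000000000 11111111111 11111111111 11111111111 00000000000 11111111111
Data = 011101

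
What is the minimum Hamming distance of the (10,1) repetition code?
d_min = 10 (the only two codewords are 0…0 and 1…1, differing in all 10 positions).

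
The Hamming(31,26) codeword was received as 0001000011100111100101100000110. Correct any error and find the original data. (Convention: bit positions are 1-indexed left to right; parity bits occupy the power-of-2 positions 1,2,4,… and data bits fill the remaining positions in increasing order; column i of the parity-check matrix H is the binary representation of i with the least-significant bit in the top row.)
Syndrome s = H · r^T (mod 2), r = 0001000011100111100101100000110:
  s[0] = (1010101010101010101010101010101)·(0001000011100111100101100000110) mod 2 = 0+0+0+0+0+0+0+0+1+0+1+0+0+0+1+0+1+0+0+0+0+0+1+0+0+0+0+0+1+0+0 mod 2 = 0
  s[1] = (0110011001100110011001100110011)·(0001000011100111100101100000110) mod 2 = 0+0+0+0+0+0+0+0+0+1+1+0+0+1+1+0+0+0+0+0+0+1+1+0+0+0+0+0+0+1+0 mod 2 = 1
  s[2] = (0001111000011110000111100001111)·(0001000011100111100101100000110) mod 2 = 0+0+0+1+0+0+0+0+0+0+0+0+0+1+1+0+0+0+0+1+0+1+1+0+0+0+0+0+1+1+0 mod 2 = 0
  s[3] = (0000000111111110000000011111111)·(0001000011100111100101100000110) mod 2 = 0+0+0+0+0+0+0+0+1+1+1+0+0+1+1+0+0+0+0+0+0+0+0+0+0+0+0+0+1+1+0 mod 2 = 1
  s[4] = (0000000000000001111111111111111)·(0001000011100111100101100000110) mod 2 = 0+0+0+0+0+0+0+0+0+0+0+0+0+0+0+1+1+0+0+1+0+1+1+0+0+0+0+0+1+1+0 mod 2 = 1
Syndrome = 01011
Column 26 of H equals this syndrome → error at bit 26 (1-indexed).
Flip bit 26: 0001000011100111100101100000110 → 0001000011100111100101100100110
Extract data bits at positions {3,5,6,7,9,10,11,12,13,14,15,17,18,19,20,21,22,23,24,25,26,27,28,29,30,31}: 00001110011100101100100110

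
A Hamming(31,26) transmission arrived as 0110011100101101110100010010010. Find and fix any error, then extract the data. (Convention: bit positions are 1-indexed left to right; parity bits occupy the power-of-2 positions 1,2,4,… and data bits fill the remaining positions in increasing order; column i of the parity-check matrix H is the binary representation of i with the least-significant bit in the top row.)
Syndrome s = H · r^T (mod 2), r = 0110011100101101110100010010010:
  s[0] = (1010101010101010101010101010101)·(0110011100101101110100010010010) mod 2 = 0+0+1+0+0+0+1+0+0+0+1+0+1+0+0+0+1+0+0+0+0+0+0+0+0+0+1+0+0+0+0 mod 2 = 0
  s[1] = (0110011001100110011001100110011)·(0110011100101101110100010010010) mod 2 = 0+1+1+0+0+1+1+0+0+0+1+0+0+1+0+0+0+1+0+0+0+0+0+0+0+0+1+0+0+1+0 mod 2 = 1
  s[2] = (0001111000011110000111100001111)·(0110011100101101110100010010010) mod 2 = 0+0+0+0+0+1+1+0+0+0+0+0+1+1+0+0+0+0+0+1+0+0+0+0+0+0+0+0+0+1+0 mod 2 = 0
  s[3] = (0000000111111110000000011111111)·(0110011100101101110100010010010) mod 2 = 0+0+0+0+0+0+0+1+0+0+1+0+1+1+0+0+0+0+0+0+0+0+0+1+0+0+1+0+0+1+0 mod 2 = 1
  s[4] = (0000000000000001111111111111111)·(0110011100101101110100010010010) mod 2 = 0+0+0+0+0+0+0+0+0+0+0+0+0+0+0+1+1+1+0+1+0+0+0+1+0+0+1+0+0+1+0 mod 2 = 1
Syndrome = 01011
Column 26 of H equals this syndrome → error at bit 26 (1-indexed).
Flip bit 26: 0110011100101101110100010010010 → 0110011100101101110100010110010
Extract data bits at positions {3,5,6,7,9,10,11,12,13,14,15,17,18,19,20,21,22,23,24,25,26,27,28,29,30,31}: 10110010110110100010110010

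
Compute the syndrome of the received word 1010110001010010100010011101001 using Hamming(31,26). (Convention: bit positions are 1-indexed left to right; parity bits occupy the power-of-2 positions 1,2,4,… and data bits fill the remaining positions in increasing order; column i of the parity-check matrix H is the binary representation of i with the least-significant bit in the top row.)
Syndrome s = H · r^T (mod 2), r = 1010110001010010100010011101001:
  s[0] = (1010101010101010101010101010101)·(1010110001010010100010011101001) mod 2 = 1+0+1+0+1+0+0+0+0+0+0+0+0+0+1+0+1+0+0+0+1+0+0+0+1+0+0+0+0+0+1 mod 2 = 0
  s[1] = (0110011001100110011001100110011)·(1010110001010010100010011101001) mod 2 = 0+0+1+0+0+1+0+0+0+1+0+0+0+0+1+0+0+0+0+0+0+0+0+0+0+1+0+0+0+0+1 mod 2 = 0
  s[2] = (0001111000011110000111100001111)·(1010110001010010100010011101001) mod 2 = 0+0+0+0+1+1+0+0+0+0+0+1+0+0+1+0+0+0+0+0+1+0+0+0+0+0+0+1+0+0+1 mod 2 = 1
  s[3] = (0000000111111110000000011111111)·(1010110001010010100010011101001) mod 2 = 0+0+0+0+0+0+0+0+0+1+0+1+0+0+1+0+0+0+0+0+0+0+0+1+1+1+0+1+0+0+1 mod 2 = 0
  s[4] = (0000000000000001111111111111111)·(1010110001010010100010011101001) mod 2 = 0+0+0+0+0+0+0+0+0+0+0+0+0+0+0+0+1+0+0+0+1+0+0+1+1+1+0+1+0+0+1 mod 2 = 1
Syndrome = 00101
Non-zero syndrome: error at position 20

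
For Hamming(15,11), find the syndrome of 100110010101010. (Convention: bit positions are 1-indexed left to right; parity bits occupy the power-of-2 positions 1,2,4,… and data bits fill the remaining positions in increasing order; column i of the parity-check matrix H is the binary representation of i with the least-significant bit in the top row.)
Syndrome s = H · r^T (mod 2), r = 100110010101010:
  s[0] = (101010101010101)·(100110010101010) mod 2 = 1+0+0+0+1+0+0+0+0+0+0+0+0+0+0 mod 2 = 0
  s[1] = (011001100110011)·(100110010101010) mod 2 = 0+0+0+0+0+0+0+0+0+1+0+0+0+1+0 mod 2 = 0
  s[2] = (000111100001111)·(100110010101010) mod 2 = 0+0+0+1+1+0+0+0+0+0+0+1+0+1+0 mod 2 = 0
  s[3] = (000000011111111)·(100110010101010) mod 2 = 0+0+0+0+0+0+0+1+0+1+0+1+0+1+0 mod 2 = 0
Syndrome = 0000
s = 0: no error detected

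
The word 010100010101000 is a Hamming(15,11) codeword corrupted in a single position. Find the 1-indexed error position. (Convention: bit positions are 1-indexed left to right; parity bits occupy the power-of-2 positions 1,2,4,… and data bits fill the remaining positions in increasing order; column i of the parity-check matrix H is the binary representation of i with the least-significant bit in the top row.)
Syndrome s = H · r^T (mod 2), r = 010100010101000:
  s[0] = (101010101010101)·(010100010101000) mod 2 = 0+0+0+0+0+0+0+0+0+0+0+0+0+0+0 mod 2 = 0
  s[1] = (011001100110011)·(010100010101000) mod 2 = 0+1+0+0+0+0+0+0+0+1+0+0+0+0+0 mod 2 = 0
  s[2] = (000111100001111)·(010100010101000) mod 2 = 0+0+0+1+0+0+0+0+0+0+0+1+0+0+0 mod 2 = 0
  s[3] = (000000011111111)·(010100010101000) mod 2 = 0+0+0+0+0+0+0+1+0+1+0+1+0+0+0 mod 2 = 1
Syndrome = 0001
Column i of H is the binary representation of i, so the syndrome is the binary index of the flipped bit.
Read s = 0001 with s[0] as LSB: 0·2^0 + 0·2^1 + 0·2^2 + 1·2^3 = 8.
Error is at bit position 8.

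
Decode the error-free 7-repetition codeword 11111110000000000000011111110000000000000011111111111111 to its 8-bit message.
Split into 7-bit blocks: 1111111 0000000 0000000 1111111 0000000 0000000 1111111 1111111
Data = 10010011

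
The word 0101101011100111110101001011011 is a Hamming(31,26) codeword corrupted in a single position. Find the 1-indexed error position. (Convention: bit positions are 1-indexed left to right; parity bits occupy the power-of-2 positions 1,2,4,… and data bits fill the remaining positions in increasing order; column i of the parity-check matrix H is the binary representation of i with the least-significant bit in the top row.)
Syndrome s = H · r^T (mod 2), r = 0101101011100111110101001011011:
  s[0] = (1010101010101010101010101010101)·(0101101011100111110101001011011) mod 2 = 0+0+0+0+1+0+1+0+1+0+1+0+0+0+1+0+1+0+0+0+0+0+0+0+1+0+1+0+0+0+1 mod 2 = 1
  s[1] = (0110011001100110011001100110011)·(0101101011100111110101001011011) mod 2 = 0+1+0+0+0+0+1+0+0+1+1+0+0+1+1+0+0+1+0+0+0+1+0+0+0+0+1+0+0+1+1 mod 2 = 1
  s[2] = (0001111000011110000111100001111)·(0101101011100111110101001011011) mod 2 = 0+0+0+1+1+0+1+0+0+0+0+0+0+1+1+0+0+0+0+1+0+1+0+0+0+0+0+1+0+1+1 mod 2 = 0
  s[3] = (0000000111111110000000011111111)·(0101101011100111110101001011011) mod 2 = 0+0+0+0+0+0+0+0+1+1+1+0+0+1+1+0+0+0+0+0+0+0+0+0+1+0+1+1+0+1+1 mod 2 = 0
  s[4] = (0000000000000001111111111111111)·(0101101011100111110101001011011) mod 2 = 0+0+0+0+0+0+0+0+0+0+0+0+0+0+0+1+1+1+0+1+0+1+0+0+1+0+1+1+0+1+1 mod 2 = 0
Syndrome = 11000
Column i of H is the binary representation of i, so the syndrome is the binary index of the flipped bit.
Read s = 11000 with s[0] as LSB: 1·2^0 + 1·2^1 + 0·2^2 + 0·2^3 + 0·2^4 = 3.
Error is at bit position 3.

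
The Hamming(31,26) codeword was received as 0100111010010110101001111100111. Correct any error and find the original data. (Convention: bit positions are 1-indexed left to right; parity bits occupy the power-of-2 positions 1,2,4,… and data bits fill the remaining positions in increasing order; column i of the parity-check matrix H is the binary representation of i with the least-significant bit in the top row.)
Syndrome s = H · r^T (mod 2), r = 0100111010010110101001111100111:
  s[0] = (1010101010101010101010101010101)·(0100111010010110101001111100111) mod 2 = 0+0+0+0+1+0+1+0+1+0+0+0+0+0+1+0+1+0+1+0+0+0+1+0+1+0+0+0+1+0+1 mod 2 = 0
  s[1] = (0110011001100110011001100110011)·(0100111010010110101001111100111) mod 2 = 0+1+0+0+0+1+1+0+0+0+0+0+0+1+1+0+0+0+1+0+0+1+1+0+0+1+0+0+0+1+1 mod 2 = 1
  s[2] = (0001111000011110000111100001111)·(0100111010010110101001111100111) mod 2 = 0+0+0+0+1+1+1+0+0+0+0+1+0+1+1+0+0+0+0+0+0+1+1+0+0+0+0+0+1+1+1 mod 2 = 1
  s[3] = (0000000111111110000000011111111)·(0100111010010110101001111100111) mod 2 = 0+0+0+0+0+0+0+0+1+0+0+1+0+1+1+0+0+0+0+0+0+0+0+1+1+1+0+0+1+1+1 mod 2 = 0
  s[4] = (0000000000000001111111111111111)·(0100111010010110101001111100111) mod 2 = 0+0+0+0+0+0+0+0+0+0+0+0+0+0+0+0+1+0+1+0+0+1+1+1+1+1+0+0+1+1+1 mod 2 = 0
Syndrome = 01100
Column 6 of H equals this syndrome → error at bit 6 (1-indexed).
Flip bit 6: 0100111010010110101001111100111 → 0100101010010110101001111100111
Extract data bits at positions {3,5,6,7,9,10,11,12,13,14,15,17,18,19,20,21,22,23,24,25,26,27,28,29,30,31}: 01011001011101001111100111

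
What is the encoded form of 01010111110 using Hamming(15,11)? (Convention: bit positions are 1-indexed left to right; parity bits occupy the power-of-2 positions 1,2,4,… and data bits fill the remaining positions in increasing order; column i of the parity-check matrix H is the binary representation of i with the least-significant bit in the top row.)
Codeword c = d · G (mod 2), d = 01010111110:
  c[0] = d·G[:,0] = (01010111110)·(11011010101) mod 2 = 0+1+0+1+0+0+1+0+1+0+0 mod 2 = 0
  c[1] = d·G[:,1] = (01010111110)·(10110110011) mod 2 = 0+0+0+1+0+1+1+0+0+1+0 mod 2 = 0
  c[2] = d·G[:,2] = (01010111110)·(10000000000) mod 2 = 0+0+0+0+0+0+0+0+0+0+0 mod 2 = 0
  c[3] = d·G[:,3] = (01010111110)·(01110001111) mod 2 = 0+1+0+1+0+0+0+1+1+1+0 mod 2 = 1
  c[4] = d·G[:,4] = (01010111110)·(01000000000) mod 2 = 0+1+0+0+0+0+0+0+0+0+0 mod 2 = 1
  c[5] = d·G[:,5] = (01010111110)·(00100000000) mod 2 = 0+0+0+0+0+0+0+0+0+0+0 mod 2 = 0
  c[6] = d·G[:,6] = (01010111110)·(00010000000) mod 2 = 0+0+0+1+0+0+0+0+0+0+0 mod 2 = 1
  c[7] = d·G[:,7] = (01010111110)·(00001111111) mod 2 = 0+0+0+0+0+1+1+1+1+1+0 mod 2 = 1
  c[8] = d·G[:,8] = (01010111110)·(00001000000) mod 2 = 0+0+0+0+0+0+0+0+0+0+0 mod 2 = 0
  c[9] = d·G[:,9] = (01010111110)·(00000100000) mod 2 = 0+0+0+0+0+1+0+0+0+0+0 mod 2 = 1
  c[10] = d·G[:,10] = (01010111110)·(00000010000) mod 2 = 0+0+0+0+0+0+1+0+0+0+0 mod 2 = 1
  c[11] = d·G[:,11] = (01010111110)·(00000001000) mod 2 = 0+0+0+0+0+0+0+1+0+0+0 mod 2 = 1
  c[12] = d·G[:,12] = (01010111110)·(00000000100) mod 2 = 0+0+0+0+0+0+0+0+1+0+0 mod 2 = 1
  c[13] = d·G[:,13] = (01010111110)·(00000000010) mod 2 = 0+0+0+0+0+0+0+0+0+1+0 mod 2 = 1
  c[14] = d·G[:,14] = (01010111110)·(00000000001) mod 2 = 0+0+0+0+0+0+0+0+0+0+0 mod 2 = 0
Codeword = 000110110111110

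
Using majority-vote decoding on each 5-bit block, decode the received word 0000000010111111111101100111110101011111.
Split into 5-bit blocks and majority-vote each:
  block 1 = 00000: 0 ones, 5 zeros → 0
  block 2 = 00010: 1 ones, 4 zeros → 0
  block 3 = 11111: 5 ones, 0 zeros → 1
  block 4 = 11111: 5 ones, 0 zeros → 1
  block 5 = 01100: 2 ones, 3 zeros → 0
  block 6 = 11111: 5 ones, 0 zeros → 1
  block 7 = 01010: 2 ones, 3 zeros → 0
  block 8 = 11111: 5 ones, 0 zeros → 1
Decoded = 00110101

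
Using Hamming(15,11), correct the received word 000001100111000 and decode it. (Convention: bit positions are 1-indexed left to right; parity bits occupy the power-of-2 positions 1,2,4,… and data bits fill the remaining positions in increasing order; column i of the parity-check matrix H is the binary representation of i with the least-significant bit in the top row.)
Syndrome s = H · r^T (mod 2), r = 000001100111000:
  s[0] = (101010101010101)·(000001100111000) mod 2 = 0+0+0+0+0+0+1+0+0+0+1+0+0+0+0 mod 2 = 0
  s[1] = (011001100110011)·(000001100111000) mod 2 = 0+0+0+0+0+1+1+0+0+1+1+0+0+0+0 mod 2 = 0
  s[2] = (000111100001111)·(000001100111000) mod 2 = 0+0+0+0+0+1+1+0+0+0+0+1+0+0+0 mod 2 = 1
  s[3] = (000000011111111)·(000001100111000) mod 2 = 0+0+0+0+0+0+0+0+0+1+1+1+0+0+0 mod 2 = 1
Syndrome = 0011
Column 12 of H equals this syndrome → error at bit 12 (1-indexed).
Flip bit 12: 000001100111000 → 000001100110000
Extract data bits at positions {3,5,6,7,9,10,11,12,13,14,15}: 00110110000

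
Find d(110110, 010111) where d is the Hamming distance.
XOR = 100001, count of 1s = 2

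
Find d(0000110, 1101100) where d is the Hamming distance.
XOR = 1101010, count of 1s = 4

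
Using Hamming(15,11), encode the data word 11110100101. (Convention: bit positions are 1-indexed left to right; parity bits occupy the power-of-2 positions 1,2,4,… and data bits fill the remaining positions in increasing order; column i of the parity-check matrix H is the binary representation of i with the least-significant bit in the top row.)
Codeword c = d · G (mod 2), d = 11110100101:
  c[0] = d·G[:,0] = (11110100101)·(11011010101) mod 2 = 1+1+0+1+0+0+0+0+1+0+1 mod 2 = 1
  c[1] = d·G[:,1] = (11110100101)·(10110110011) mod 2 = 1+0+1+1+0+1+0+0+0+0+1 mod 2 = 1
  c[2] = d·G[:,2] = (11110100101)·(10000000000) mod 2 = 1+0+0+0+0+0+0+0+0+0+0 mod 2 = 1
  c[3] = d·G[:,3] = (11110100101)·(01110001111) mod 2 = 0+1+1+1+0+0+0+0+1+0+1 mod 2 = 1
  c[4] = d·G[:,4] = (11110100101)·(01000000000) mod 2 = 0+1+0+0+0+0+0+0+0+0+0 mod 2 = 1
  c[5] = d·G[:,5] = (11110100101)·(00100000000) mod 2 = 0+0+1+0+0+0+0+0+0+0+0 mod 2 = 1
  c[6] = d·G[:,6] = (11110100101)·(00010000000) mod 2 = 0+0+0+1+0+0+0+0+0+0+0 mod 2 = 1
  c[7] = d·G[:,7] = (11110100101)·(00001111111) mod 2 = 0+0+0+0+0+1+0+0+1+0+1 mod 2 = 1
  c[8] = d·G[:,8] = (11110100101)·(00001000000) mod 2 = 0+0+0+0+0+0+0+0+0+0+0 mod 2 = 0
  c[9] = d·G[:,9] = (11110100101)·(00000100000) mod 2 = 0+0+0+0+0+1+0+0+0+0+0 mod 2 = 1
  c[10] = d·G[:,10] = (11110100101)·(00000010000) mod 2 = 0+0+0+0+0+0+0+0+0+0+0 mod 2 = 0
  c[11] = d·G[:,11] = (11110100101)·(00000001000) mod 2 = 0+0+0+0+0+0+0+0+0+0+0 mod 2 = 0
  c[12] = d·G[:,12] = (11110100101)·(00000000100) mod 2 = 0+0+0+0+0+0+0+0+1+0+0 mod 2 = 1
  c[13] = d·G[:,13] = (11110100101)·(00000000010) mod 2 = 0+0+0+0+0+0+0+0+0+0+0 mod 2 = 0
  c[14] = d·G[:,14] = (11110100101)·(00000000001) mod 2 = 0+0+0+0+0+0+0+0+0+0+1 mod 2 = 1
Codeword = 111111110100101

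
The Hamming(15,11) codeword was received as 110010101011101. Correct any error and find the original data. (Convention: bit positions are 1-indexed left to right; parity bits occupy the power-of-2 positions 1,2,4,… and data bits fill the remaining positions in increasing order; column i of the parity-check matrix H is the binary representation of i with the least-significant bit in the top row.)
Syndrome s = H · r^T (mod 2), r = 110010101011101:
  s[0] = (101010101010101)·(110010101011101) mod 2 = 1+0+0+0+1+0+1+0+1+0+1+0+1+0+1 mod 2 = 1
  s[1] = (011001100110011)·(110010101011101) mod 2 = 0+1+0+0+0+0+1+0+0+0+1+0+0+0+1 mod 2 = 0
  s[2] = (000111100001111)·(110010101011101) mod 2 = 0+0+0+0+1+0+1+0+0+0+0+1+1+0+1 mod 2 = 1
  s[3] = (000000011111111)·(110010101011101) mod 2 = 0+0+0+0+0+0+0+0+1+0+1+1+1+0+1 mod 2 = 1
Syndrome = 1011
Column 13 of H equals this syndrome → error at bit 13 (1-indexed).
Flip bit 13: 110010101011101 → 110010101011001
Extract data bits at positions {3,5,6,7,9,10,11,12,13,14,15}: 01011011001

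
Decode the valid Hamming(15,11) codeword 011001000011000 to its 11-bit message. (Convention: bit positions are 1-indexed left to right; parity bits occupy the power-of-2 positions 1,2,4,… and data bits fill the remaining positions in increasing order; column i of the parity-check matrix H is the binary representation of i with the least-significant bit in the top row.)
Parity bits occupy power-of-2 positions; data bits are at positions {3,5,6,7,9,10,11,12,13,14,15} (1-indexed).
Extract: c[3]=1 c[5]=0 c[6]=1 c[7]=0 c[9]=0 c[10]=0 c[11]=1 c[12]=1 c[13]=0 c[14]=0 c[15]=0
Data = 10100011000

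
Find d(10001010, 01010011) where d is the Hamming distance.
XOR = 11011001, count of 1s = 5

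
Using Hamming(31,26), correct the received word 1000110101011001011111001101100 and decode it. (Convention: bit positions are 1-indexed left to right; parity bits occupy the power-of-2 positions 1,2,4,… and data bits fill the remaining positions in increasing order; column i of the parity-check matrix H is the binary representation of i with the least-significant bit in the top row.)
Syndrome s = H · r^T (mod 2), r = 1000110101011001011111001101100:
  s[0] = (1010101010101010101010101010101)·(1000110101011001011111001101100) mod 2 = 1+0+0+0+1+0+0+0+0+0+0+0+1+0+0+0+0+0+1+0+1+0+0+0+1+0+0+0+1+0+0 mod 2 = 1
  s[1] = (0110011001100110011001100110011)·(1000110101011001011111001101100) mod 2 = 0+0+0+0+0+1+0+0+0+1+0+0+0+0+0+0+0+1+1+0+0+1+0+0+0+1+0+0+0+0+0 mod 2 = 0
  s[2] = (0001111000011110000111100001111)·(1000110101011001011111001101100) mod 2 = 0+0+0+0+1+1+0+0+0+0+0+1+1+0+0+0+0+0+0+1+1+1+0+0+0+0+0+1+1+0+0 mod 2 = 1
  s[3] = (0000000111111110000000011111111)·(1000110101011001011111001101100) mod 2 = 0+0+0+0+0+0+0+1+0+1+0+1+1+0+0+0+0+0+0+0+0+0+0+0+1+1+0+1+1+0+0 mod 2 = 0
  s[4] = (0000000000000001111111111111111)·(1000110101011001011111001101100) mod 2 = 0+0+0+0+0+0+0+0+0+0+0+0+0+0+0+1+0+1+1+1+1+1+0+0+1+1+0+1+1+0+0 mod 2 = 0
Syndrome = 10100
Column 5 of H equals this syndrome → error at bit 5 (1-indexed).
Flip bit 5: 1000110101011001011111001101100 → 1000010101011001011111001101100
Extract data bits at positions {3,5,6,7,9,10,11,12,13,14,15,17,18,19,20,21,22,23,24,25,26,27,28,29,30,31}: 00100101100011111001101100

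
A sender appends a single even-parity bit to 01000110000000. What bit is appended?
Sum of data bits: 0+1+0+0+0+1+1+0+0+0+0+0+0+0 = 3.
3 mod 2 = 1, so parity bit = 1.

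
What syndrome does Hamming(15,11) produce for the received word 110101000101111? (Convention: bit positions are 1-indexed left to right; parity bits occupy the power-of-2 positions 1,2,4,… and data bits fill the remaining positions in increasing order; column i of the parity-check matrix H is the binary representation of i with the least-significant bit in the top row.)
Syndrome s = H · r^T (mod 2), r = 110101000101111:
  s[0] = (101010101010101)·(110101000101111) mod 2 = 1+0+0+0+0+0+0+0+0+0+0+0+1+0+1 mod 2 = 1
  s[1] = (011001100110011)·(110101000101111) mod 2 = 0+1+0+0+0+1+0+0+0+1+0+0+0+1+1 mod 2 = 1
  s[2] = (000111100001111)·(110101000101111) mod 2 = 0+0+0+1+0+1+0+0+0+0+0+1+1+1+1 mod 2 = 0
  s[3] = (000000011111111)·(110101000101111) mod 2 = 0+0+0+0+0+0+0+0+0+1+0+1+1+1+1 mod 2 = 1
Syndrome = 1101
Non-zero syndrome: error at position 11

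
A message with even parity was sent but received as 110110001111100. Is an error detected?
Sum of received bits: 1+1+0+1+1+0+0+0+1+1+1+1+1+0+0 = 9; 9 mod 2 = 1. Result is 1 ≠ 0 → error detected.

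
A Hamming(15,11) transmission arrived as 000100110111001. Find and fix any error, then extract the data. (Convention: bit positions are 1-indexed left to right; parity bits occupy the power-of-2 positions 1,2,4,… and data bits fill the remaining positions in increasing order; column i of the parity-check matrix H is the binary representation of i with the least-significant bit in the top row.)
Syndrome s = H · r^T (mod 2), r = 000100110111001:
  s[0] = (101010101010101)·(000100110111001) mod 2 = 0+0+0+0+0+0+1+0+0+0+1+0+0+0+1 mod 2 = 1
  s[1] = (011001100110011)·(000100110111001) mod 2 = 0+0+0+0+0+0+1+0+0+1+1+0+0+0+1 mod 2 = 0
  s[2] = (000111100001111)·(000100110111001) mod 2 = 0+0+0+1+0+0+1+0+0+0+0+1+0+0+1 mod 2 = 0
  s[3] = (000000011111111)·(000100110111001) mod 2 = 0+0+0+0+0+0+0+1+0+1+1+1+0+0+1 mod 2 = 1
Syndrome = 1001
Column 9 of H equals this syndrome → error at bit 9 (1-indexed).
Flip bit 9: 000100110111001 → 000100111111001
Extract data bits at positions {3,5,6,7,9,10,11,12,13,14,15}: 00011111001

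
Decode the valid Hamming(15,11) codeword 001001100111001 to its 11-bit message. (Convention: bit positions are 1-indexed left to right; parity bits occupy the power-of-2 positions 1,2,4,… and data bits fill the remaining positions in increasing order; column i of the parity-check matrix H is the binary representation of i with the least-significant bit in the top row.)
Parity bits occupy power-of-2 positions; data bits are at positions {3,5,6,7,9,10,11,12,13,14,15} (1-indexed).
Extract: c[3]=1 c[5]=0 c[6]=1 c[7]=1 c[9]=0 c[10]=1 c[11]=1 c[12]=1 c[13]=0 c[14]=0 c[15]=1
Data = 10110111001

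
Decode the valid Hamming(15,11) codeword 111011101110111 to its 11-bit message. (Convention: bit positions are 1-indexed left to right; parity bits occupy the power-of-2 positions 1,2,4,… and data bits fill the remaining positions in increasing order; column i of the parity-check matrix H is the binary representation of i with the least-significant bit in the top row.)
Parity bits occupy power-of-2 positions; data bits are at positions {3,5,6,7,9,10,11,12,13,14,15} (1-indexed).
Extract: c[3]=1 c[5]=1 c[6]=1 c[7]=1 c[9]=1 c[10]=1 c[11]=1 c[12]=0 c[13]=1 c[14]=1 c[15]=1
Data = 11111110111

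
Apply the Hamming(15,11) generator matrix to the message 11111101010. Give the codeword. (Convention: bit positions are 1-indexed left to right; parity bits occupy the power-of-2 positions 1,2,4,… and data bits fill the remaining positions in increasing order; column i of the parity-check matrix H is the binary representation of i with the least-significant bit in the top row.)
Codeword c = d · G (mod 2), d = 11111101010:
  c[0] = d·G[:,0] = (11111101010)·(11011010101) mod 2 = 1+1+0+1+1+0+0+0+0+0+0 mod 2 = 0
  c[1] = d·G[:,1] = (11111101010)·(10110110011) mod 2 = 1+0+1+1+0+1+0+0+0+1+0 mod 2 = 1
  c[2] = d·G[:,2] = (11111101010)·(10000000000) mod 2 = 1+0+0+0+0+0+0+0+0+0+0 mod 2 = 1
  c[3] = d·G[:,3] = (11111101010)·(01110001111) mod 2 = 0+1+1+1+0+0+0+1+0+1+0 mod 2 = 1
  c[4] = d·G[:,4] = (11111101010)·(01000000000) mod 2 = 0+1+0+0+0+0+0+0+0+0+0 mod 2 = 1
  c[5] = d·G[:,5] = (11111101010)·(00100000000) mod 2 = 0+0+1+0+0+0+0+0+0+0+0 mod 2 = 1
  c[6] = d·G[:,6] = (11111101010)·(00010000000) mod 2 = 0+0+0+1+0+0+0+0+0+0+0 mod 2 = 1
  c[7] = d·G[:,7] = (11111101010)·(00001111111) mod 2 = 0+0+0+0+1+1+0+1+0+1+0 mod 2 = 0
  c[8] = d·G[:,8] = (11111101010)·(00001000000) mod 2 = 0+0+0+0+1+0+0+0+0+0+0 mod 2 = 1
  c[9] = d·G[:,9] = (11111101010)·(00000100000) mod 2 = 0+0+0+0+0+1+0+0+0+0+0 mod 2 = 1
  c[10] = d·G[:,10] = (11111101010)·(00000010000) mod 2 = 0+0+0+0+0+0+0+0+0+0+0 mod 2 = 0
  c[11] = d·G[:,11] = (11111101010)·(00000001000) mod 2 = 0+0+0+0+0+0+0+1+0+0+0 mod 2 = 1
  c[12] = d·G[:,12] = (11111101010)·(00000000100) mod 2 = 0+0+0+0+0+0+0+0+0+0+0 mod 2 = 0
  c[13] = d·G[:,13] = (11111101010)·(00000000010) mod 2 = 0+0+0+0+0+0+0+0+0+1+0 mod 2 = 1
  c[14] = d·G[:,14] = (11111101010)·(00000000001) mod 2 = 0+0+0+0+0+0+0+0+0+0+0 mod 2 = 0
Codeword = 011111101101010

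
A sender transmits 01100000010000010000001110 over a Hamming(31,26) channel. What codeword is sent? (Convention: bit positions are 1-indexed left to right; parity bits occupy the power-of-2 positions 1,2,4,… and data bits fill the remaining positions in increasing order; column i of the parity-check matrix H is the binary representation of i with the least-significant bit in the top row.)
Codeword c = d · G (mod 2), d = 01100000010000010000001110:
  c[0] = d·G[:,0] = (01100000010000010000001110)·(11011010101101010101010101) mod 2 = 0+1+0+0+0+0+0+0+0+0+0+0+0+0+0+1+0+0+0+0+0+0+0+1+0+0 mod 2 = 1
  c[1] = d·G[:,1] = (01100000010000010000001110)·(10110110011011001100110011) mod 2 = 0+0+1+0+0+0+0+0+0+1+0+0+0+0+0+0+0+0+0+0+0+0+0+0+1+0 mod 2 = 1
  c[2] = d·G[:,2] = (01100000010000010000001110)·(10000000000000000000000000) mod 2 = 0+0+0+0+0+0+0+0+0+0+0+0+0+0+0+0+0+0+0+0+0+0+0+0+0+0 mod 2 = 0
  c[3] = d·G[:,3] = (01100000010000010000001110)·(01110001111000111100001111) mod 2 = 0+1+1+0+0+0+0+0+0+1+0+0+0+0+0+1+0+0+0+0+0+0+1+1+1+0 mod 2 = 1
  c[4] = d·G[:,4] = (01100000010000010000001110)·(01000000000000000000000000) mod 2 = 0+1+0+0+0+0+0+0+0+0+0+0+0+0+0+0+0+0+0+0+0+0+0+0+0+0 mod 2 = 1
  c[5] = d·G[:,5] = (01100000010000010000001110)·(00100000000000000000000000) mod 2 = 0+0+1+0+0+0+0+0+0+0+0+0+0+0+0+0+0+0+0+0+0+0+0+0+0+0 mod 2 = 1
  c[6] = d·G[:,6] = (01100000010000010000001110)·(00010000000000000000000000) mod 2 = 0+0+0+0+0+0+0+0+0+0+0+0+0+0+0+0+0+0+0+0+0+0+0+0+0+0 mod 2 = 0
  c[7] = d·G[:,7] = (01100000010000010000001110)·(00001111111000000011111111) mod 2 = 0+0+0+0+0+0+0+0+0+1+0+0+0+0+0+0+0+0+0+0+0+0+1+1+1+0 mod 2 = 0
  c[8] = d·G[:,8] = (01100000010000010000001110)·(00001000000000000000000000) mod 2 = 0+0+0+0+0+0+0+0+0+0+0+0+0+0+0+0+0+0+0+0+0+0+0+0+0+0 mod 2 = 0
  c[9] = d·G[:,9] = (01100000010000010000001110)·(00000100000000000000000000) mod 2 = 0+0+0+0+0+0+0+0+0+0+0+0+0+0+0+0+0+0+0+0+0+0+0+0+0+0 mod 2 = 0
  c[10] = d·G[:,10] = (01100000010000010000001110)·(00000010000000000000000000) mod 2 = 0+0+0+0+0+0+0+0+0+0+0+0+0+0+0+0+0+0+0+0+0+0+0+0+0+0 mod 2 = 0
  c[11] = d·G[:,11] = (01100000010000010000001110)·(00000001000000000000000000) mod 2 = 0+0+0+0+0+0+0+0+0+0+0+0+0+0+0+0+0+0+0+0+0+0+0+0+0+0 mod 2 = 0
  c[12] = d·G[:,12] = (01100000010000010000001110)·(00000000100000000000000000) mod 2 = 0+0+0+0+0+0+0+0+0+0+0+0+0+0+0+0+0+0+0+0+0+0+0+0+0+0 mod 2 = 0
  c[13] = d·G[:,13] = (01100000010000010000001110)·(00000000010000000000000000) mod 2 = 0+0+0+0+0+0+0+0+0+1+0+0+0+0+0+0+0+0+0+0+0+0+0+0+0+0 mod 2 = 1
  c[14] = d·G[:,14] = (01100000010000010000001110)·(00000000001000000000000000) mod 2 = 0+0+0+0+0+0+0+0+0+0+0+0+0+0+0+0+0+0+0+0+0+0+0+0+0+0 mod 2 = 0
  c[15] = d·G[:,15] = (01100000010000010000001110)·(00000000000111111111111111) mod 2 = 0+0+0+0+0+0+0+0+0+0+0+0+0+0+0+1+0+0+0+0+0+0+1+1+1+0 mod 2 = 0
  c[16] = d·G[:,16] = (01100000010000010000001110)·(00000000000100000000000000) mod 2 = 0+0+0+0+0+0+0+0+0+0+0+0+0+0+0+0+0+0+0+0+0+0+0+0+0+0 mod 2 = 0
  c[17] = d·G[:,17] = (01100000010000010000001110)·(00000000000010000000000000) mod 2 = 0+0+0+0+0+0+0+0+0+0+0+0+0+0+0+0+0+0+0+0+0+0+0+0+0+0 mod 2 = 0
  c[18] = d·G[:,18] = (01100000010000010000001110)·(00000000000001000000000000) mod 2 = 0+0+0+0+0+0+0+0+0+0+0+0+0+0+0+0+0+0+0+0+0+0+0+0+0+0 mod 2 = 0
  c[19] = d·G[:,19] = (01100000010000010000001110)·(00000000000000100000000000) mod 2 = 0+0+0+0+0+0+0+0+0+0+0+0+0+0+0+0+0+0+0+0+0+0+0+0+0+0 mod 2 = 0
  c[20] = d·G[:,20] = (01100000010000010000001110)·(00000000000000010000000000) mod 2 = 0+0+0+0+0+0+0+0+0+0+0+0+0+0+0+1+0+0+0+0+0+0+0+0+0+0 mod 2 = 1
  c[21] = d·G[:,21] = (01100000010000010000001110)·(00000000000000001000000000) mod 2 = 0+0+0+0+0+0+0+0+0+0+0+0+0+0+0+0+0+0+0+0+0+0+0+0+0+0 mod 2 = 0
  c[22] = d·G[:,22] = (01100000010000010000001110)·(00000000000000000100000000) mod 2 = 0+0+0+0+0+0+0+0+0+0+0+0+0+0+0+0+0+0+0+0+0+0+0+0+0+0 mod 2 = 0
  c[23] = d·G[:,23] = (01100000010000010000001110)·(00000000000000000010000000) mod 2 = 0+0+0+0+0+0+0+0+0+0+0+0+0+0+0+0+0+0+0+0+0+0+0+0+0+0 mod 2 = 0
  c[24] = d·G[:,24] = (01100000010000010000001110)·(00000000000000000001000000) mod 2 = 0+0+0+0+0+0+0+0+0+0+0+0+0+0+0+0+0+0+0+0+0+0+0+0+0+0 mod 2 = 0
  c[25] = d·G[:,25] = (01100000010000010000001110)·(00000000000000000000100000) mod 2 = 0+0+0+0+0+0+0+0+0+0+0+0+0+0+0+0+0+0+0+0+0+0+0+0+0+0 mod 2 = 0
  c[26] = d·G[:,26] = (01100000010000010000001110)·(00000000000000000000010000) mod 2 = 0+0+0+0+0+0+0+0+0+0+0+0+0+0+0+0+0+0+0+0+0+0+0+0+0+0 mod 2 = 0
  c[27] = d·G[:,27] = (01100000010000010000001110)·(00000000000000000000001000) mod 2 = 0+0+0+0+0+0+0+0+0+0+0+0+0+0+0+0+0+0+0+0+0+0+1+0+0+0 mod 2 = 1
  c[28] = d·G[:,28] = (01100000010000010000001110)·(00000000000000000000000100) mod 2 = 0+0+0+0+0+0+0+0+0+0+0+0+0+0+0+0+0+0+0+0+0+0+0+1+0+0 mod 2 = 1
  c[29] = d·G[:,29] = (01100000010000010000001110)·(00000000000000000000000010) mod 2 = 0+0+0+0+0+0+0+0+0+0+0+0+0+0+0+0+0+0+0+0+0+0+0+0+1+0 mod 2 = 1
  c[30] = d·G[:,30] = (01100000010000010000001110)·(00000000000000000000000001) mod 2 = 0+0+0+0+0+0+0+0+0+0+0+0+0+0+0+0+0+0+0+0+0+0+0+0+0+0 mod 2 = 0
Codeword = 1101110000000100000010000001110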